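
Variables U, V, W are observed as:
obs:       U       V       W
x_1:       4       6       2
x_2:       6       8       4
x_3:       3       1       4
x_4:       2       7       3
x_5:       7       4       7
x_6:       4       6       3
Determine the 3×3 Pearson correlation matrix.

Step 1 — column means:
  mean(U) = (4 + 6 + 3 + 2 + 7 + 4) / 6 = 26/6 = 4.3333
  mean(V) = (6 + 8 + 1 + 7 + 4 + 6) / 6 = 32/6 = 5.3333
  mean(W) = (2 + 4 + 4 + 3 + 7 + 3) / 6 = 23/6 = 3.8333

Step 2 — sample variances and covariances s[i,j] = (1/(n-1)) · Σ_k (x_{k,i} - mean_i) · (x_{k,j} - mean_j), with n-1 = 5:
  s[U,U] = ((-0.3333)·(-0.3333) + (1.6667)·(1.6667) + (-1.3333)·(-1.3333) + (-2.3333)·(-2.3333) + (2.6667)·(2.6667) + (-0.3333)·(-0.3333)) / 5 = 17.3333/5 = 3.4667
  s[U,V] = ((-0.3333)·(0.6667) + (1.6667)·(2.6667) + (-1.3333)·(-4.3333) + (-2.3333)·(1.6667) + (2.6667)·(-1.3333) + (-0.3333)·(0.6667)) / 5 = 2.3333/5 = 0.4667
  s[U,W] = ((-0.3333)·(-1.8333) + (1.6667)·(0.1667) + (-1.3333)·(0.1667) + (-2.3333)·(-0.8333) + (2.6667)·(3.1667) + (-0.3333)·(-0.8333)) / 5 = 11.3333/5 = 2.2667
  s[V,V] = ((0.6667)·(0.6667) + (2.6667)·(2.6667) + (-4.3333)·(-4.3333) + (1.6667)·(1.6667) + (-1.3333)·(-1.3333) + (0.6667)·(0.6667)) / 5 = 31.3333/5 = 6.2667
  s[V,W] = ((0.6667)·(-1.8333) + (2.6667)·(0.1667) + (-4.3333)·(0.1667) + (1.6667)·(-0.8333) + (-1.3333)·(3.1667) + (0.6667)·(-0.8333)) / 5 = -7.6667/5 = -1.5333
  s[W,W] = ((-1.8333)·(-1.8333) + (0.1667)·(0.1667) + (0.1667)·(0.1667) + (-0.8333)·(-0.8333) + (3.1667)·(3.1667) + (-0.8333)·(-0.8333)) / 5 = 14.8333/5 = 2.9667
  Sample standard deviations s_i = √(s[i,i]):
  s(U) = √(3.4667) = 1.8619
  s(V) = √(6.2667) = 2.5033
  s(W) = √(2.9667) = 1.7224

Step 3 — r_{ij} = s_{ij} / (s_i · s_j):
  r[U,U] = 1 (diagonal).
  r[U,V] = 0.4667 / (1.8619 · 2.5033) = 0.4667 / 4.6609 = 0.1001
  r[U,W] = 2.2667 / (1.8619 · 1.7224) = 2.2667 / 3.2069 = 0.7068
  r[V,V] = 1 (diagonal).
  r[V,W] = -1.5333 / (2.5033 · 1.7224) = -1.5333 / 4.3117 = -0.3556
  r[W,W] = 1 (diagonal).

R is symmetric with unit diagonal. Assembling:

R = [[1, 0.1001, 0.7068],
 [0.1001, 1, -0.3556],
 [0.7068, -0.3556, 1]]


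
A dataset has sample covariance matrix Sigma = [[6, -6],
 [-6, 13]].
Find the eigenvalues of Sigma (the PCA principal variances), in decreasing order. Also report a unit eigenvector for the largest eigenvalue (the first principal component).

Step 1 — characteristic polynomial of 2×2 Sigma:
  det(Sigma - λI) = λ² - trace · λ + det = 0.
  trace = 6 + 13 = 19, det = 6·13 - (-6)² = 42.
Step 2 — discriminant:
  Δ = trace² - 4·det = 361 - 168 = 193.
Step 3 — eigenvalues:
  λ = (trace ± √Δ)/2 = (19 ± 13.8924)/2,
  λ_1 = 16.4462,  λ_2 = 2.5538.

Step 4 — unit eigenvector for λ_1: solve (Sigma - λ_1 I)v = 0. First row:
  (6 - 16.4462)·v_x + (-6)·v_y = 0, i.e. (-10.4462)·v_x + (-6)·v_y = 0,
  so v ∝ (b, λ_1 - a) = (-6, 10.4462); multiply by -1 so the first entry is positive: u = (6, -10.4462).
  ||u|| = √((6)² + (-10.4462)²) = √(145.1236) ≈ 12.0467,
  v_1 = u/||u|| ≈ (0.4981, -0.8671) (||v_1|| = 1).

λ_1 = 16.4462,  λ_2 = 2.5538;  v_1 ≈ (0.4981, -0.8671)


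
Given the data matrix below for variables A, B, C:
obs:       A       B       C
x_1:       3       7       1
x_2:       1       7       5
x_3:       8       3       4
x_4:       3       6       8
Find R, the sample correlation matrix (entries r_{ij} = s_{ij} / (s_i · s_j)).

Step 1 — column means:
  mean(A) = (3 + 1 + 8 + 3) / 4 = 15/4 = 3.75
  mean(B) = (7 + 7 + 3 + 6) / 4 = 23/4 = 5.75
  mean(C) = (1 + 5 + 4 + 8) / 4 = 18/4 = 4.5

Step 2 — sample variances and covariances s[i,j] = (1/(n-1)) · Σ_k (x_{k,i} - mean_i) · (x_{k,j} - mean_j), with n-1 = 3:
  s[A,A] = ((-0.75)·(-0.75) + (-2.75)·(-2.75) + (4.25)·(4.25) + (-0.75)·(-0.75)) / 3 = 26.75/3 = 8.9167
  s[A,B] = ((-0.75)·(1.25) + (-2.75)·(1.25) + (4.25)·(-2.75) + (-0.75)·(0.25)) / 3 = -16.25/3 = -5.4167
  s[A,C] = ((-0.75)·(-3.5) + (-2.75)·(0.5) + (4.25)·(-0.5) + (-0.75)·(3.5)) / 3 = -3.5/3 = -1.1667
  s[B,B] = ((1.25)·(1.25) + (1.25)·(1.25) + (-2.75)·(-2.75) + (0.25)·(0.25)) / 3 = 10.75/3 = 3.5833
  s[B,C] = ((1.25)·(-3.5) + (1.25)·(0.5) + (-2.75)·(-0.5) + (0.25)·(3.5)) / 3 = -1.5/3 = -0.5
  s[C,C] = ((-3.5)·(-3.5) + (0.5)·(0.5) + (-0.5)·(-0.5) + (3.5)·(3.5)) / 3 = 25/3 = 8.3333
  Sample standard deviations s_i = √(s[i,i]):
  s(A) = √(8.9167) = 2.9861
  s(B) = √(3.5833) = 1.893
  s(C) = √(8.3333) = 2.8868

Step 3 — r_{ij} = s_{ij} / (s_i · s_j):
  r[A,A] = 1 (diagonal).
  r[A,B] = -5.4167 / (2.9861 · 1.893) = -5.4167 / 5.6526 = -0.9583
  r[A,C] = -1.1667 / (2.9861 · 2.8868) = -1.1667 / 8.6201 = -0.1353
  r[B,B] = 1 (diagonal).
  r[B,C] = -0.5 / (1.893 · 2.8868) = -0.5 / 5.4645 = -0.0915
  r[C,C] = 1 (diagonal).

R is symmetric with unit diagonal. Assembling:

R = [[1, -0.9583, -0.1353],
 [-0.9583, 1, -0.0915],
 [-0.1353, -0.0915, 1]]


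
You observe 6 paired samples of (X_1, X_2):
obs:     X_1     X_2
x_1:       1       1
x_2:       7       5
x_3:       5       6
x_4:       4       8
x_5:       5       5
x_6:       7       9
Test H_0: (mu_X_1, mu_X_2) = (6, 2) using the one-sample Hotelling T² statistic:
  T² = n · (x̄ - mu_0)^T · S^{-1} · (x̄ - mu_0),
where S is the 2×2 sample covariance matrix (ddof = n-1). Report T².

Step 1 — sample mean vector:
  mean(X_1) = (1 + 7 + 5 + 4 + 5 + 7) / 6 = 29/6 = 4.8333
  mean(X_2) = (1 + 5 + 6 + 8 + 5 + 9) / 6 = 34/6 = 5.6667
  x̄ = (4.8333, 5.6667),  deviation x̄ - mu_0 = (4.8333, 5.6667) - (6, 2) = (-1.1667, 3.6667).

Step 2 — sample covariance matrix, S[i,j] = (1/(n-1)) · Σ_k (x_{k,i} - mean_i) · (x_{k,j} - mean_j), divisor n-1 = 5:
  S[X_1,X_1] = ((-3.8333)·(-3.8333) + (2.1667)·(2.1667) + (0.1667)·(0.1667) + (-0.8333)·(-0.8333) + (0.1667)·(0.1667) + (2.1667)·(2.1667)) / 5 = 24.8333/5 = 4.9667
  S[X_1,X_2] = ((-3.8333)·(-4.6667) + (2.1667)·(-0.6667) + (0.1667)·(0.3333) + (-0.8333)·(2.3333) + (0.1667)·(-0.6667) + (2.1667)·(3.3333)) / 5 = 21.6667/5 = 4.3333
  S[X_2,X_2] = ((-4.6667)·(-4.6667) + (-0.6667)·(-0.6667) + (0.3333)·(0.3333) + (2.3333)·(2.3333) + (-0.6667)·(-0.6667) + (3.3333)·(3.3333)) / 5 = 39.3333/5 = 7.8667
  S = [[4.9667, 4.3333],
 [4.3333, 7.8667]].

Step 3 — invert S. det(S) = 4.9667·7.8667 - (4.3333)² = 20.2933.
  S^{-1} = (1/det) · [[d, -b], [-b, a]] = [[0.3876, -0.2135],
 [-0.2135, 0.2447]].

Step 4 — quadratic form (x̄ - mu_0)^T · S^{-1} · (x̄ - mu_0):
  S^{-1} · (x̄ - mu_0) = (-1.2352, 1.1465),
  (x̄ - mu_0)^T · [...] = (-1.1667)·(-1.2352) + (3.6667)·(1.1465) = 5.645.

Step 5 — scale by n: T² = 6 · 5.645 = 33.8699.

T² ≈ 33.8699


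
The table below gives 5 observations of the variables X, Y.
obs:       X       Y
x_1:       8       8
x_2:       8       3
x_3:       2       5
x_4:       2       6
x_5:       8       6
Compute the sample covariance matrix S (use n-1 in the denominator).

Step 1 — column means:
  mean(X) = (8 + 8 + 2 + 2 + 8) / 5 = 28/5 = 5.6
  mean(Y) = (8 + 3 + 5 + 6 + 6) / 5 = 28/5 = 5.6

Step 2 — sample covariance S[i,j] = (1/(n-1)) · Σ_k (x_{k,i} - mean_i) · (x_{k,j} - mean_j), with n-1 = 4.
  S[X,X] = ((2.4)·(2.4) + (2.4)·(2.4) + (-3.6)·(-3.6) + (-3.6)·(-3.6) + (2.4)·(2.4)) / 4 = 43.2/4 = 10.8
  S[X,Y] = ((2.4)·(2.4) + (2.4)·(-2.6) + (-3.6)·(-0.6) + (-3.6)·(0.4) + (2.4)·(0.4)) / 4 = 1.2/4 = 0.3
  S[Y,Y] = ((2.4)·(2.4) + (-2.6)·(-2.6) + (-0.6)·(-0.6) + (0.4)·(0.4) + (0.4)·(0.4)) / 4 = 13.2/4 = 3.3

S is symmetric (S[j,i] = S[i,j]). Assembling:

S = [[10.8, 0.3],
 [0.3, 3.3]]


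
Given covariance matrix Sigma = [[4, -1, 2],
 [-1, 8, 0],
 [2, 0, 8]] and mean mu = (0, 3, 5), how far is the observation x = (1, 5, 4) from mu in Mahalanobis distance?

Step 1 — centre the observation: (x - mu) = (1, 2, -1).

Step 2 — invert Sigma (cofactor / det for 3×3, or solve directly):
  Sigma^{-1} = [[0.2963, 0.037, -0.0741],
 [0.037, 0.1296, -0.0093],
 [-0.0741, -0.0093, 0.1435]].

Step 3 — form the quadratic (x - mu)^T · Sigma^{-1} · (x - mu):
  Sigma^{-1} · (x - mu) = (0.4444, 0.3056, -0.2361).
  (x - mu)^T · [Sigma^{-1} · (x - mu)] = (1)·(0.4444) + (2)·(0.3056) + (-1)·(-0.2361) = 1.2917.

Step 4 — take square root: d = √(1.2917) ≈ 1.1365.

d(x, mu) = √(1.2917) ≈ 1.1365


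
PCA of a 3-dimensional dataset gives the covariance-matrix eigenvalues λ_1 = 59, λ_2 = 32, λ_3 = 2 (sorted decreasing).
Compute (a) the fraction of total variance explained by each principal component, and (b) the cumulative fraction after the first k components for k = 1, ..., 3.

Step 1 — total variance = trace(Sigma) = Σ λ_i = 59 + 32 + 2 = 93.

Step 2 — fraction explained by component i = λ_i / Σ λ:
  PC1: 59/93 = 0.6344
  PC2: 32/93 = 0.3441
  PC3: 2/93 = 0.0215

Step 3 — cumulative fraction after k components = (λ_1 + ... + λ_k) / Σ λ:
  k = 1: 59/93 = 0.6344
  k = 2: (59 + 32)/93 = 91/93 = 0.9785
  k = 3: (59 + 32 + 2)/93 = 93/93 = 1

Summary (fraction, with percent):

explained: PC1 0.6344 (63.44%), PC2 0.3441 (34.41%), PC3 0.0215 (2.15%);  cumulative: 0.6344, 0.9785, 1


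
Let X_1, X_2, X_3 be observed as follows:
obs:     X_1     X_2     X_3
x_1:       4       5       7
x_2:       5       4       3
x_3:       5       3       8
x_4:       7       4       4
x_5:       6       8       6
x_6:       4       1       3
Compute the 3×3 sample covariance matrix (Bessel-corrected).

Step 1 — column means:
  mean(X_1) = (4 + 5 + 5 + 7 + 6 + 4) / 6 = 31/6 = 5.1667
  mean(X_2) = (5 + 4 + 3 + 4 + 8 + 1) / 6 = 25/6 = 4.1667
  mean(X_3) = (7 + 3 + 8 + 4 + 6 + 3) / 6 = 31/6 = 5.1667

Step 2 — sample covariance S[i,j] = (1/(n-1)) · Σ_k (x_{k,i} - mean_i) · (x_{k,j} - mean_j), with n-1 = 5.
  S[X_1,X_1] = ((-1.1667)·(-1.1667) + (-0.1667)·(-0.1667) + (-0.1667)·(-0.1667) + (1.8333)·(1.8333) + (0.8333)·(0.8333) + (-1.1667)·(-1.1667)) / 5 = 6.8333/5 = 1.3667
  S[X_1,X_2] = ((-1.1667)·(0.8333) + (-0.1667)·(-0.1667) + (-0.1667)·(-1.1667) + (1.8333)·(-0.1667) + (0.8333)·(3.8333) + (-1.1667)·(-3.1667)) / 5 = 5.8333/5 = 1.1667
  S[X_1,X_3] = ((-1.1667)·(1.8333) + (-0.1667)·(-2.1667) + (-0.1667)·(2.8333) + (1.8333)·(-1.1667) + (0.8333)·(0.8333) + (-1.1667)·(-2.1667)) / 5 = -1.1667/5 = -0.2333
  S[X_2,X_2] = ((0.8333)·(0.8333) + (-0.1667)·(-0.1667) + (-1.1667)·(-1.1667) + (-0.1667)·(-0.1667) + (3.8333)·(3.8333) + (-3.1667)·(-3.1667)) / 5 = 26.8333/5 = 5.3667
  S[X_2,X_3] = ((0.8333)·(1.8333) + (-0.1667)·(-2.1667) + (-1.1667)·(2.8333) + (-0.1667)·(-1.1667) + (3.8333)·(0.8333) + (-3.1667)·(-2.1667)) / 5 = 8.8333/5 = 1.7667
  S[X_3,X_3] = ((1.8333)·(1.8333) + (-2.1667)·(-2.1667) + (2.8333)·(2.8333) + (-1.1667)·(-1.1667) + (0.8333)·(0.8333) + (-2.1667)·(-2.1667)) / 5 = 22.8333/5 = 4.5667

S is symmetric (S[j,i] = S[i,j]). Assembling:

S = [[1.3667, 1.1667, -0.2333],
 [1.1667, 5.3667, 1.7667],
 [-0.2333, 1.7667, 4.5667]]


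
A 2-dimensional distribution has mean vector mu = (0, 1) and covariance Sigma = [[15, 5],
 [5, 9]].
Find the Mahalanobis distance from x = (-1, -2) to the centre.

Step 1 — centre the observation: (x - mu) = (-1, -3).

Step 2 — invert Sigma. det(Sigma) = 15·9 - (5)² = 110.
  Sigma^{-1} = (1/det) · [[d, -b], [-b, a]] = [[0.0818, -0.0455],
 [-0.0455, 0.1364]].

Step 3 — form the quadratic (x - mu)^T · Sigma^{-1} · (x - mu):
  Sigma^{-1} · (x - mu) = (0.0545, -0.3636).
  (x - mu)^T · [Sigma^{-1} · (x - mu)] = (-1)·(0.0545) + (-3)·(-0.3636) = 1.0364.

Step 4 — take square root: d = √(1.0364) ≈ 1.018.

d(x, mu) = √(1.0364) ≈ 1.018


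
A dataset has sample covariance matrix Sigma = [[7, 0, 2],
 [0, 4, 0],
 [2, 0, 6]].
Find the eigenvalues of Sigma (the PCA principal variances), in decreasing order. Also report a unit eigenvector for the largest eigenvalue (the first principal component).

Step 1 — characteristic polynomial p(λ) = det(λI - Sigma) = λ³ - tr·λ² + c_1·λ - det, where tr = trace, c_1 = sum of the principal 2×2 minors, det = det(Sigma):
  tr = 7 + 4 + 6 = 17,
  c_1 = (7·4 - (0)²) + (7·6 - (2)²) + (4·6 - (0)²) = 28 + 38 + 24 = 90,
  det = 7·(4·6 - (0)²) - (0)·((0)·6 - (0)·(2)) + (2)·((0)·(0) - 4·(2)) = 7·(24) - (0)·(0) + (2)·(-8) = 152.
  So p(λ) = λ³ - 17λ² + 90λ - 152.
Step 2 — look for an integer root (rational root theorem: any rational root is an integer divisor of 152). Testing λ = 4:
  p(4) = 64 - 272 + 360 - 152 = 0  ✓
  Dividing out (λ - 4): p(λ) = (λ - 4)(λ² - 13λ + 38).
Step 3 — remaining eigenvalues from the quadratic λ² - 13λ + 38 = 0:
  Δ = 13² - 4·38 = 169 - 152 = 17,  λ = (13 ± √17)/2 = (13 ± 4.1231)/2 ≈ 8.5616 or 4.4384.
  Sorted: λ_1 = 8.5616,  λ_2 = 4.4384,  λ_3 = 4  (check: sum = 17 = tr ✓).

Step 4 — unit eigenvector for λ_1 ≈ 8.5616: v spans the null space of (Sigma - λ_1 I), whose rows are
  r_1 = (-1.5616, 0, 2),  r_2 = (0, -4.5616, 0),  r_3 = (2, 0, -2.5616).
  v is orthogonal to every row, so take v ∝ r_1 × r_2 = ((0)·(0) - (2)·(-4.5616), (2)·(0) - (-1.5616)·(0), (-1.5616)·(-4.5616) - (0)·(0)) ≈ (9.1231, 0, 7.1231).
  Let u = (9.1231, 0, 7.1231).
  ||u|| = √((9.1231)² + (0)² + (7.1231)²) = √(133.9697) ≈ 11.5745,  v_1 = u/||u|| ≈ (0.7882, 0, 0.6154) (||v_1|| = 1).

λ_1 = 8.5616,  λ_2 = 4.4384,  λ_3 = 4;  v_1 ≈ (0.7882, 0, 0.6154)


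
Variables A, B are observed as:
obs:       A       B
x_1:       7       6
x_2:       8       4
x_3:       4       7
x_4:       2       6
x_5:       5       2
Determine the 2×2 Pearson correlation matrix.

Step 1 — column means:
  mean(A) = (7 + 8 + 4 + 2 + 5) / 5 = 26/5 = 5.2
  mean(B) = (6 + 4 + 7 + 6 + 2) / 5 = 25/5 = 5

Step 2 — sample variances and covariances s[i,j] = (1/(n-1)) · Σ_k (x_{k,i} - mean_i) · (x_{k,j} - mean_j), with n-1 = 4:
  s[A,A] = ((1.8)·(1.8) + (2.8)·(2.8) + (-1.2)·(-1.2) + (-3.2)·(-3.2) + (-0.2)·(-0.2)) / 4 = 22.8/4 = 5.7
  s[A,B] = ((1.8)·(1) + (2.8)·(-1) + (-1.2)·(2) + (-3.2)·(1) + (-0.2)·(-3)) / 4 = -6/4 = -1.5
  s[B,B] = ((1)·(1) + (-1)·(-1) + (2)·(2) + (1)·(1) + (-3)·(-3)) / 4 = 16/4 = 4
  Sample standard deviations s_i = √(s[i,i]):
  s(A) = √(5.7) = 2.3875
  s(B) = √(4) = 2

Step 3 — r_{ij} = s_{ij} / (s_i · s_j):
  r[A,A] = 1 (diagonal).
  r[A,B] = -1.5 / (2.3875 · 2) = -1.5 / 4.7749 = -0.3141
  r[B,B] = 1 (diagonal).

R is symmetric with unit diagonal. Assembling:

R = [[1, -0.3141],
 [-0.3141, 1]]


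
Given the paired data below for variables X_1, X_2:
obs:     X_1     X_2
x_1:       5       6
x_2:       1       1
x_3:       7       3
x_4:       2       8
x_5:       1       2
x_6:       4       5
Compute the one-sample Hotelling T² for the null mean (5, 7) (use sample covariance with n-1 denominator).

Step 1 — sample mean vector:
  mean(X_1) = (5 + 1 + 7 + 2 + 1 + 4) / 6 = 20/6 = 3.3333
  mean(X_2) = (6 + 1 + 3 + 8 + 2 + 5) / 6 = 25/6 = 4.1667
  x̄ = (3.3333, 4.1667),  deviation x̄ - mu_0 = (3.3333, 4.1667) - (5, 7) = (-1.6667, -2.8333).

Step 2 — sample covariance matrix, S[i,j] = (1/(n-1)) · Σ_k (x_{k,i} - mean_i) · (x_{k,j} - mean_j), divisor n-1 = 5:
  S[X_1,X_1] = ((1.6667)·(1.6667) + (-2.3333)·(-2.3333) + (3.6667)·(3.6667) + (-1.3333)·(-1.3333) + (-2.3333)·(-2.3333) + (0.6667)·(0.6667)) / 5 = 29.3333/5 = 5.8667
  S[X_1,X_2] = ((1.6667)·(1.8333) + (-2.3333)·(-3.1667) + (3.6667)·(-1.1667) + (-1.3333)·(3.8333) + (-2.3333)·(-2.1667) + (0.6667)·(0.8333)) / 5 = 6.6667/5 = 1.3333
  S[X_2,X_2] = ((1.8333)·(1.8333) + (-3.1667)·(-3.1667) + (-1.1667)·(-1.1667) + (3.8333)·(3.8333) + (-2.1667)·(-2.1667) + (0.8333)·(0.8333)) / 5 = 34.8333/5 = 6.9667
  S = [[5.8667, 1.3333],
 [1.3333, 6.9667]].

Step 3 — invert S. det(S) = 5.8667·6.9667 - (1.3333)² = 39.0933.
  S^{-1} = (1/det) · [[d, -b], [-b, a]] = [[0.1782, -0.0341],
 [-0.0341, 0.1501]].

Step 4 — quadratic form (x̄ - mu_0)^T · S^{-1} · (x̄ - mu_0):
  S^{-1} · (x̄ - mu_0) = (-0.2004, -0.3683),
  (x̄ - mu_0)^T · [...] = (-1.6667)·(-0.2004) + (-2.8333)·(-0.3683) = 1.3776.

Step 5 — scale by n: T² = 6 · 1.3776 = 8.2657.

T² ≈ 8.2657


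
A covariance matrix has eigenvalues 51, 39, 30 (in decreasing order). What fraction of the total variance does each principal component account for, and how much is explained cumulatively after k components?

Step 1 — total variance = trace(Sigma) = Σ λ_i = 51 + 39 + 30 = 120.

Step 2 — fraction explained by component i = λ_i / Σ λ:
  PC1: 51/120 = 0.425
  PC2: 39/120 = 0.325
  PC3: 30/120 = 0.25

Step 3 — cumulative fraction after k components = (λ_1 + ... + λ_k) / Σ λ:
  k = 1: 51/120 = 0.425
  k = 2: (51 + 39)/120 = 90/120 = 0.75
  k = 3: (51 + 39 + 30)/120 = 120/120 = 1

Summary (fraction, with percent):

explained: PC1 0.425 (42.5%), PC2 0.325 (32.5%), PC3 0.25 (25%);  cumulative: 0.425, 0.75, 1


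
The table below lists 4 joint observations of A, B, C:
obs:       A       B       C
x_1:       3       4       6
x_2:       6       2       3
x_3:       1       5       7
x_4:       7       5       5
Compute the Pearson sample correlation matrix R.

Step 1 — column means:
  mean(A) = (3 + 6 + 1 + 7) / 4 = 17/4 = 4.25
  mean(B) = (4 + 2 + 5 + 5) / 4 = 16/4 = 4
  mean(C) = (6 + 3 + 7 + 5) / 4 = 21/4 = 5.25

Step 2 — sample variances and covariances s[i,j] = (1/(n-1)) · Σ_k (x_{k,i} - mean_i) · (x_{k,j} - mean_j), with n-1 = 3:
  s[A,A] = ((-1.25)·(-1.25) + (1.75)·(1.75) + (-3.25)·(-3.25) + (2.75)·(2.75)) / 3 = 22.75/3 = 7.5833
  s[A,B] = ((-1.25)·(0) + (1.75)·(-2) + (-3.25)·(1) + (2.75)·(1)) / 3 = -4/3 = -1.3333
  s[A,C] = ((-1.25)·(0.75) + (1.75)·(-2.25) + (-3.25)·(1.75) + (2.75)·(-0.25)) / 3 = -11.25/3 = -3.75
  s[B,B] = ((0)·(0) + (-2)·(-2) + (1)·(1) + (1)·(1)) / 3 = 6/3 = 2
  s[B,C] = ((0)·(0.75) + (-2)·(-2.25) + (1)·(1.75) + (1)·(-0.25)) / 3 = 6/3 = 2
  s[C,C] = ((0.75)·(0.75) + (-2.25)·(-2.25) + (1.75)·(1.75) + (-0.25)·(-0.25)) / 3 = 8.75/3 = 2.9167
  Sample standard deviations s_i = √(s[i,i]):
  s(A) = √(7.5833) = 2.7538
  s(B) = √(2) = 1.4142
  s(C) = √(2.9167) = 1.7078

Step 3 — r_{ij} = s_{ij} / (s_i · s_j):
  r[A,A] = 1 (diagonal).
  r[A,B] = -1.3333 / (2.7538 · 1.4142) = -1.3333 / 3.8944 = -0.3424
  r[A,C] = -3.75 / (2.7538 · 1.7078) = -3.75 / 4.703 = -0.7974
  r[B,B] = 1 (diagonal).
  r[B,C] = 2 / (1.4142 · 1.7078) = 2 / 2.4152 = 0.8281
  r[C,C] = 1 (diagonal).

R is symmetric with unit diagonal. Assembling:

R = [[1, -0.3424, -0.7974],
 [-0.3424, 1, 0.8281],
 [-0.7974, 0.8281, 1]]


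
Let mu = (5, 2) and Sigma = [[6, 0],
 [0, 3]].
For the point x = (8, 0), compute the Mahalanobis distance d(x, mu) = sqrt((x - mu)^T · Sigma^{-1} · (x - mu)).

Step 1 — centre the observation: (x - mu) = (3, -2).

Step 2 — invert Sigma. det(Sigma) = 6·3 - (0)² = 18.
  Sigma^{-1} = (1/det) · [[d, -b], [-b, a]] = [[0.1667, 0],
 [0, 0.3333]].

Step 3 — form the quadratic (x - mu)^T · Sigma^{-1} · (x - mu):
  Sigma^{-1} · (x - mu) = (0.5, -0.6667).
  (x - mu)^T · [Sigma^{-1} · (x - mu)] = (3)·(0.5) + (-2)·(-0.6667) = 2.8333.

Step 4 — take square root: d = √(2.8333) ≈ 1.6833.

d(x, mu) = √(2.8333) ≈ 1.6833


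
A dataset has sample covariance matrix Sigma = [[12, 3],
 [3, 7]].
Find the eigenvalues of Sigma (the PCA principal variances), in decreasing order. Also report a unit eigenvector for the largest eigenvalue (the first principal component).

Step 1 — characteristic polynomial of 2×2 Sigma:
  det(Sigma - λI) = λ² - trace · λ + det = 0.
  trace = 12 + 7 = 19, det = 12·7 - (3)² = 75.
Step 2 — discriminant:
  Δ = trace² - 4·det = 361 - 300 = 61.
Step 3 — eigenvalues:
  λ = (trace ± √Δ)/2 = (19 ± 7.8102)/2,
  λ_1 = 13.4051,  λ_2 = 5.5949.

Step 4 — unit eigenvector for λ_1: solve (Sigma - λ_1 I)v = 0. First row:
  (12 - 13.4051)·v_x + (3)·v_y = 0, i.e. (-1.4051)·v_x + (3)·v_y = 0,
  so v ∝ (b, λ_1 - a) = (3, 1.4051) = u.
  ||u|| = √((3)² + (1.4051)²) = √(10.9744) ≈ 3.3128,
  v_1 = u/||u|| ≈ (0.9056, 0.4242) (||v_1|| = 1).

λ_1 = 13.4051,  λ_2 = 5.5949;  v_1 ≈ (0.9056, 0.4242)


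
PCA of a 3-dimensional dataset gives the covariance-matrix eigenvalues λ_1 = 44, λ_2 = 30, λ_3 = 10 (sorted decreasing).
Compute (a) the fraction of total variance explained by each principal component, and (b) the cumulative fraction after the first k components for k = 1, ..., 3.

Step 1 — total variance = trace(Sigma) = Σ λ_i = 44 + 30 + 10 = 84.

Step 2 — fraction explained by component i = λ_i / Σ λ:
  PC1: 44/84 = 0.5238
  PC2: 30/84 = 0.3571
  PC3: 10/84 = 0.119

Step 3 — cumulative fraction after k components = (λ_1 + ... + λ_k) / Σ λ:
  k = 1: 44/84 = 0.5238
  k = 2: (44 + 30)/84 = 74/84 = 0.881
  k = 3: (44 + 30 + 10)/84 = 84/84 = 1

Summary (fraction, with percent):

explained: PC1 0.5238 (52.38%), PC2 0.3571 (35.71%), PC3 0.119 (11.9%);  cumulative: 0.5238, 0.881, 1


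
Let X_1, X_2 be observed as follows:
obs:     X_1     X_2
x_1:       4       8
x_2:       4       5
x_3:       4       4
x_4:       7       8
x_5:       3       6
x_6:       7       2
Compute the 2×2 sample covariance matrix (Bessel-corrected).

Step 1 — column means:
  mean(X_1) = (4 + 4 + 4 + 7 + 3 + 7) / 6 = 29/6 = 4.8333
  mean(X_2) = (8 + 5 + 4 + 8 + 6 + 2) / 6 = 33/6 = 5.5

Step 2 — sample covariance S[i,j] = (1/(n-1)) · Σ_k (x_{k,i} - mean_i) · (x_{k,j} - mean_j), with n-1 = 5.
  S[X_1,X_1] = ((-0.8333)·(-0.8333) + (-0.8333)·(-0.8333) + (-0.8333)·(-0.8333) + (2.1667)·(2.1667) + (-1.8333)·(-1.8333) + (2.1667)·(2.1667)) / 5 = 14.8333/5 = 2.9667
  S[X_1,X_2] = ((-0.8333)·(2.5) + (-0.8333)·(-0.5) + (-0.8333)·(-1.5) + (2.1667)·(2.5) + (-1.8333)·(0.5) + (2.1667)·(-3.5)) / 5 = -3.5/5 = -0.7
  S[X_2,X_2] = ((2.5)·(2.5) + (-0.5)·(-0.5) + (-1.5)·(-1.5) + (2.5)·(2.5) + (0.5)·(0.5) + (-3.5)·(-3.5)) / 5 = 27.5/5 = 5.5

S is symmetric (S[j,i] = S[i,j]). Assembling:

S = [[2.9667, -0.7],
 [-0.7, 5.5]]


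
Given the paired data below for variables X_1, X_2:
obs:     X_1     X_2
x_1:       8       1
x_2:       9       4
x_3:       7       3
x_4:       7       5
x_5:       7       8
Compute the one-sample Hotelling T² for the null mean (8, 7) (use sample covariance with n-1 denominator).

Step 1 — sample mean vector:
  mean(X_1) = (8 + 9 + 7 + 7 + 7) / 5 = 38/5 = 7.6
  mean(X_2) = (1 + 4 + 3 + 5 + 8) / 5 = 21/5 = 4.2
  x̄ = (7.6, 4.2),  deviation x̄ - mu_0 = (7.6, 4.2) - (8, 7) = (-0.4, -2.8).

Step 2 — sample covariance matrix, S[i,j] = (1/(n-1)) · Σ_k (x_{k,i} - mean_i) · (x_{k,j} - mean_j), divisor n-1 = 4:
  S[X_1,X_1] = ((0.4)·(0.4) + (1.4)·(1.4) + (-0.6)·(-0.6) + (-0.6)·(-0.6) + (-0.6)·(-0.6)) / 4 = 3.2/4 = 0.8
  S[X_1,X_2] = ((0.4)·(-3.2) + (1.4)·(-0.2) + (-0.6)·(-1.2) + (-0.6)·(0.8) + (-0.6)·(3.8)) / 4 = -3.6/4 = -0.9
  S[X_2,X_2] = ((-3.2)·(-3.2) + (-0.2)·(-0.2) + (-1.2)·(-1.2) + (0.8)·(0.8) + (3.8)·(3.8)) / 4 = 26.8/4 = 6.7
  S = [[0.8, -0.9],
 [-0.9, 6.7]].

Step 3 — invert S. det(S) = 0.8·6.7 - (-0.9)² = 4.55.
  S^{-1} = (1/det) · [[d, -b], [-b, a]] = [[1.4725, 0.1978],
 [0.1978, 0.1758]].

Step 4 — quadratic form (x̄ - mu_0)^T · S^{-1} · (x̄ - mu_0):
  S^{-1} · (x̄ - mu_0) = (-1.1429, -0.5714),
  (x̄ - mu_0)^T · [...] = (-0.4)·(-1.1429) + (-2.8)·(-0.5714) = 2.0571.

Step 5 — scale by n: T² = 5 · 2.0571 = 10.2857.

T² ≈ 10.2857


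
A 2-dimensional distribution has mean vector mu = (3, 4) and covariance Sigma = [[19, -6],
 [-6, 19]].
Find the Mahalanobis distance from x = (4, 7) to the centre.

Step 1 — centre the observation: (x - mu) = (1, 3).

Step 2 — invert Sigma. det(Sigma) = 19·19 - (-6)² = 325.
  Sigma^{-1} = (1/det) · [[d, -b], [-b, a]] = [[0.0585, 0.0185],
 [0.0185, 0.0585]].

Step 3 — form the quadratic (x - mu)^T · Sigma^{-1} · (x - mu):
  Sigma^{-1} · (x - mu) = (0.1138, 0.1938).
  (x - mu)^T · [Sigma^{-1} · (x - mu)] = (1)·(0.1138) + (3)·(0.1938) = 0.6954.

Step 4 — take square root: d = √(0.6954) ≈ 0.8339.

d(x, mu) = √(0.6954) ≈ 0.8339


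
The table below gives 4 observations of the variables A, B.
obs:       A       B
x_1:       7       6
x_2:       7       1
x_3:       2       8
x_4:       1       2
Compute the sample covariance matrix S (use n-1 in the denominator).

Step 1 — column means:
  mean(A) = (7 + 7 + 2 + 1) / 4 = 17/4 = 4.25
  mean(B) = (6 + 1 + 8 + 2) / 4 = 17/4 = 4.25

Step 2 — sample covariance S[i,j] = (1/(n-1)) · Σ_k (x_{k,i} - mean_i) · (x_{k,j} - mean_j), with n-1 = 3.
  S[A,A] = ((2.75)·(2.75) + (2.75)·(2.75) + (-2.25)·(-2.25) + (-3.25)·(-3.25)) / 3 = 30.75/3 = 10.25
  S[A,B] = ((2.75)·(1.75) + (2.75)·(-3.25) + (-2.25)·(3.75) + (-3.25)·(-2.25)) / 3 = -5.25/3 = -1.75
  S[B,B] = ((1.75)·(1.75) + (-3.25)·(-3.25) + (3.75)·(3.75) + (-2.25)·(-2.25)) / 3 = 32.75/3 = 10.9167

S is symmetric (S[j,i] = S[i,j]). Assembling:

S = [[10.25, -1.75],
 [-1.75, 10.9167]]


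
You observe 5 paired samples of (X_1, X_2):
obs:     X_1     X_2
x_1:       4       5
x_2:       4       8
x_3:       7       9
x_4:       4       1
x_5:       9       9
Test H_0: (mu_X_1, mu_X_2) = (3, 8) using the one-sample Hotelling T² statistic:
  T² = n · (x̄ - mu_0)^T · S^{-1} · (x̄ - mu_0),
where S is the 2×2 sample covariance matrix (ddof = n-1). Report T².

Step 1 — sample mean vector:
  mean(X_1) = (4 + 4 + 7 + 4 + 9) / 5 = 28/5 = 5.6
  mean(X_2) = (5 + 8 + 9 + 1 + 9) / 5 = 32/5 = 6.4
  x̄ = (5.6, 6.4),  deviation x̄ - mu_0 = (5.6, 6.4) - (3, 8) = (2.6, -1.6).

Step 2 — sample covariance matrix, S[i,j] = (1/(n-1)) · Σ_k (x_{k,i} - mean_i) · (x_{k,j} - mean_j), divisor n-1 = 4:
  S[X_1,X_1] = ((-1.6)·(-1.6) + (-1.6)·(-1.6) + (1.4)·(1.4) + (-1.6)·(-1.6) + (3.4)·(3.4)) / 4 = 21.2/4 = 5.3
  S[X_1,X_2] = ((-1.6)·(-1.4) + (-1.6)·(1.6) + (1.4)·(2.6) + (-1.6)·(-5.4) + (3.4)·(2.6)) / 4 = 20.8/4 = 5.2
  S[X_2,X_2] = ((-1.4)·(-1.4) + (1.6)·(1.6) + (2.6)·(2.6) + (-5.4)·(-5.4) + (2.6)·(2.6)) / 4 = 47.2/4 = 11.8
  S = [[5.3, 5.2],
 [5.2, 11.8]].

Step 3 — invert S. det(S) = 5.3·11.8 - (5.2)² = 35.5.
  S^{-1} = (1/det) · [[d, -b], [-b, a]] = [[0.3324, -0.1465],
 [-0.1465, 0.1493]].

Step 4 — quadratic form (x̄ - mu_0)^T · S^{-1} · (x̄ - mu_0):
  S^{-1} · (x̄ - mu_0) = (1.0986, -0.6197),
  (x̄ - mu_0)^T · [...] = (2.6)·(1.0986) + (-1.6)·(-0.6197) = 3.8479.

Step 5 — scale by n: T² = 5 · 3.8479 = 19.2394.

T² ≈ 19.2394


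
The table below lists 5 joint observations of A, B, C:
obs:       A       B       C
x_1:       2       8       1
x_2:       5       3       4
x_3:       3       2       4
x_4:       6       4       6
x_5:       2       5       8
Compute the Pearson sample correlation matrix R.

Step 1 — column means:
  mean(A) = (2 + 5 + 3 + 6 + 2) / 5 = 18/5 = 3.6
  mean(B) = (8 + 3 + 2 + 4 + 5) / 5 = 22/5 = 4.4
  mean(C) = (1 + 4 + 4 + 6 + 8) / 5 = 23/5 = 4.6

Step 2 — sample variances and covariances s[i,j] = (1/(n-1)) · Σ_k (x_{k,i} - mean_i) · (x_{k,j} - mean_j), with n-1 = 4:
  s[A,A] = ((-1.6)·(-1.6) + (1.4)·(1.4) + (-0.6)·(-0.6) + (2.4)·(2.4) + (-1.6)·(-1.6)) / 4 = 13.2/4 = 3.3
  s[A,B] = ((-1.6)·(3.6) + (1.4)·(-1.4) + (-0.6)·(-2.4) + (2.4)·(-0.4) + (-1.6)·(0.6)) / 4 = -8.2/4 = -2.05
  s[A,C] = ((-1.6)·(-3.6) + (1.4)·(-0.6) + (-0.6)·(-0.6) + (2.4)·(1.4) + (-1.6)·(3.4)) / 4 = 3.2/4 = 0.8
  s[B,B] = ((3.6)·(3.6) + (-1.4)·(-1.4) + (-2.4)·(-2.4) + (-0.4)·(-0.4) + (0.6)·(0.6)) / 4 = 21.2/4 = 5.3
  s[B,C] = ((3.6)·(-3.6) + (-1.4)·(-0.6) + (-2.4)·(-0.6) + (-0.4)·(1.4) + (0.6)·(3.4)) / 4 = -9.2/4 = -2.3
  s[C,C] = ((-3.6)·(-3.6) + (-0.6)·(-0.6) + (-0.6)·(-0.6) + (1.4)·(1.4) + (3.4)·(3.4)) / 4 = 27.2/4 = 6.8
  Sample standard deviations s_i = √(s[i,i]):
  s(A) = √(3.3) = 1.8166
  s(B) = √(5.3) = 2.3022
  s(C) = √(6.8) = 2.6077

Step 3 — r_{ij} = s_{ij} / (s_i · s_j):
  r[A,A] = 1 (diagonal).
  r[A,B] = -2.05 / (1.8166 · 2.3022) = -2.05 / 4.1821 = -0.4902
  r[A,C] = 0.8 / (1.8166 · 2.6077) = 0.8 / 4.7371 = 0.1689
  r[B,B] = 1 (diagonal).
  r[B,C] = -2.3 / (2.3022 · 2.6077) = -2.3 / 6.0033 = -0.3831
  r[C,C] = 1 (diagonal).

R is symmetric with unit diagonal. Assembling:

R = [[1, -0.4902, 0.1689],
 [-0.4902, 1, -0.3831],
 [0.1689, -0.3831, 1]]


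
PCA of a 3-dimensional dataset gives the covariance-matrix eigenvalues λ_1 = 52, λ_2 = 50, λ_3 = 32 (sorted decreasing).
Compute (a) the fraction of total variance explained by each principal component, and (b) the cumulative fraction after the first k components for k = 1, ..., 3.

Step 1 — total variance = trace(Sigma) = Σ λ_i = 52 + 50 + 32 = 134.

Step 2 — fraction explained by component i = λ_i / Σ λ:
  PC1: 52/134 = 0.3881
  PC2: 50/134 = 0.3731
  PC3: 32/134 = 0.2388

Step 3 — cumulative fraction after k components = (λ_1 + ... + λ_k) / Σ λ:
  k = 1: 52/134 = 0.3881
  k = 2: (52 + 50)/134 = 102/134 = 0.7612
  k = 3: (52 + 50 + 32)/134 = 134/134 = 1

Summary (fraction, with percent):

explained: PC1 0.3881 (38.81%), PC2 0.3731 (37.31%), PC3 0.2388 (23.88%);  cumulative: 0.3881, 0.7612, 1


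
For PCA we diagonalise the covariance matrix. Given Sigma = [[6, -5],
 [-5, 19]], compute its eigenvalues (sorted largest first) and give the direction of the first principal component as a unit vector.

Step 1 — characteristic polynomial of 2×2 Sigma:
  det(Sigma - λI) = λ² - trace · λ + det = 0.
  trace = 6 + 19 = 25, det = 6·19 - (-5)² = 89.
Step 2 — discriminant:
  Δ = trace² - 4·det = 625 - 356 = 269.
Step 3 — eigenvalues:
  λ = (trace ± √Δ)/2 = (25 ± 16.4012)/2,
  λ_1 = 20.7006,  λ_2 = 4.2994.

Step 4 — unit eigenvector for λ_1: solve (Sigma - λ_1 I)v = 0. First row:
  (6 - 20.7006)·v_x + (-5)·v_y = 0, i.e. (-14.7006)·v_x + (-5)·v_y = 0,
  so v ∝ (b, λ_1 - a) = (-5, 14.7006); multiply by -1 so the first entry is positive: u = (5, -14.7006).
  ||u|| = √((5)² + (-14.7006)²) = √(241.1079) ≈ 15.5277,
  v_1 = u/||u|| ≈ (0.322, -0.9467) (||v_1|| = 1).

λ_1 = 20.7006,  λ_2 = 4.2994;  v_1 ≈ (0.322, -0.9467)


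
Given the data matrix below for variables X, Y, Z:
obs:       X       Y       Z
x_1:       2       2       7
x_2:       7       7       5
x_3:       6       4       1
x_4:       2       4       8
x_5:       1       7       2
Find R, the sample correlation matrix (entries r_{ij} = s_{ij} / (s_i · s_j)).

Step 1 — column means:
  mean(X) = (2 + 7 + 6 + 2 + 1) / 5 = 18/5 = 3.6
  mean(Y) = (2 + 7 + 4 + 4 + 7) / 5 = 24/5 = 4.8
  mean(Z) = (7 + 5 + 1 + 8 + 2) / 5 = 23/5 = 4.6

Step 2 — sample variances and covariances s[i,j] = (1/(n-1)) · Σ_k (x_{k,i} - mean_i) · (x_{k,j} - mean_j), with n-1 = 4:
  s[X,X] = ((-1.6)·(-1.6) + (3.4)·(3.4) + (2.4)·(2.4) + (-1.6)·(-1.6) + (-2.6)·(-2.6)) / 4 = 29.2/4 = 7.3
  s[X,Y] = ((-1.6)·(-2.8) + (3.4)·(2.2) + (2.4)·(-0.8) + (-1.6)·(-0.8) + (-2.6)·(2.2)) / 4 = 5.6/4 = 1.4
  s[X,Z] = ((-1.6)·(2.4) + (3.4)·(0.4) + (2.4)·(-3.6) + (-1.6)·(3.4) + (-2.6)·(-2.6)) / 4 = -9.8/4 = -2.45
  s[Y,Y] = ((-2.8)·(-2.8) + (2.2)·(2.2) + (-0.8)·(-0.8) + (-0.8)·(-0.8) + (2.2)·(2.2)) / 4 = 18.8/4 = 4.7
  s[Y,Z] = ((-2.8)·(2.4) + (2.2)·(0.4) + (-0.8)·(-3.6) + (-0.8)·(3.4) + (2.2)·(-2.6)) / 4 = -11.4/4 = -2.85
  s[Z,Z] = ((2.4)·(2.4) + (0.4)·(0.4) + (-3.6)·(-3.6) + (3.4)·(3.4) + (-2.6)·(-2.6)) / 4 = 37.2/4 = 9.3
  Sample standard deviations s_i = √(s[i,i]):
  s(X) = √(7.3) = 2.7019
  s(Y) = √(4.7) = 2.1679
  s(Z) = √(9.3) = 3.0496

Step 3 — r_{ij} = s_{ij} / (s_i · s_j):
  r[X,X] = 1 (diagonal).
  r[X,Y] = 1.4 / (2.7019 · 2.1679) = 1.4 / 5.8575 = 0.239
  r[X,Z] = -2.45 / (2.7019 · 3.0496) = -2.45 / 8.2395 = -0.2973
  r[Y,Y] = 1 (diagonal).
  r[Y,Z] = -2.85 / (2.1679 · 3.0496) = -2.85 / 6.6114 = -0.4311
  r[Z,Z] = 1 (diagonal).

R is symmetric with unit diagonal. Assembling:

R = [[1, 0.239, -0.2973],
 [0.239, 1, -0.4311],
 [-0.2973, -0.4311, 1]]


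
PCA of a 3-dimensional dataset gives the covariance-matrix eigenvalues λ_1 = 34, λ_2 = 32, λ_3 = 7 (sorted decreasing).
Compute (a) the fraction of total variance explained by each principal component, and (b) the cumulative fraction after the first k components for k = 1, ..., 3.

Step 1 — total variance = trace(Sigma) = Σ λ_i = 34 + 32 + 7 = 73.

Step 2 — fraction explained by component i = λ_i / Σ λ:
  PC1: 34/73 = 0.4658
  PC2: 32/73 = 0.4384
  PC3: 7/73 = 0.0959

Step 3 — cumulative fraction after k components = (λ_1 + ... + λ_k) / Σ λ:
  k = 1: 34/73 = 0.4658
  k = 2: (34 + 32)/73 = 66/73 = 0.9041
  k = 3: (34 + 32 + 7)/73 = 73/73 = 1

Summary (fraction, with percent):

explained: PC1 0.4658 (46.58%), PC2 0.4384 (43.84%), PC3 0.0959 (9.59%);  cumulative: 0.4658, 0.9041, 1


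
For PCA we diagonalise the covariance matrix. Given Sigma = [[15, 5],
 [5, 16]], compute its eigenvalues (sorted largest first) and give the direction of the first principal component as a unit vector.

Step 1 — characteristic polynomial of 2×2 Sigma:
  det(Sigma - λI) = λ² - trace · λ + det = 0.
  trace = 15 + 16 = 31, det = 15·16 - (5)² = 215.
Step 2 — discriminant:
  Δ = trace² - 4·det = 961 - 860 = 101.
Step 3 — eigenvalues:
  λ = (trace ± √Δ)/2 = (31 ± 10.0499)/2,
  λ_1 = 20.5249,  λ_2 = 10.4751.

Step 4 — unit eigenvector for λ_1: solve (Sigma - λ_1 I)v = 0. First row:
  (15 - 20.5249)·v_x + (5)·v_y = 0, i.e. (-5.5249)·v_x + (5)·v_y = 0,
  so v ∝ (b, λ_1 - a) = (5, 5.5249) = u.
  ||u|| = √((5)² + (5.5249)²) = √(55.5249) ≈ 7.4515,
  v_1 = u/||u|| ≈ (0.671, 0.7415) (||v_1|| = 1).

λ_1 = 20.5249,  λ_2 = 10.4751;  v_1 ≈ (0.671, 0.7415)


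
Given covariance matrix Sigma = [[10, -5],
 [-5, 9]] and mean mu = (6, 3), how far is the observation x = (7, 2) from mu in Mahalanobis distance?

Step 1 — centre the observation: (x - mu) = (1, -1).

Step 2 — invert Sigma. det(Sigma) = 10·9 - (-5)² = 65.
  Sigma^{-1} = (1/det) · [[d, -b], [-b, a]] = [[0.1385, 0.0769],
 [0.0769, 0.1538]].

Step 3 — form the quadratic (x - mu)^T · Sigma^{-1} · (x - mu):
  Sigma^{-1} · (x - mu) = (0.0615, -0.0769).
  (x - mu)^T · [Sigma^{-1} · (x - mu)] = (1)·(0.0615) + (-1)·(-0.0769) = 0.1385.

Step 4 — take square root: d = √(0.1385) ≈ 0.3721.

d(x, mu) = √(0.1385) ≈ 0.3721


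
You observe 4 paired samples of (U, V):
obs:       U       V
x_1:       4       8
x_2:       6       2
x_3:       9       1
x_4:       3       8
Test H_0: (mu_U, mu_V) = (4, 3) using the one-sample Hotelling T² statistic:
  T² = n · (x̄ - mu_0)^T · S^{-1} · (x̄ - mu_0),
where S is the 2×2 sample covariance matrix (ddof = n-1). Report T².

Step 1 — sample mean vector:
  mean(U) = (4 + 6 + 9 + 3) / 4 = 22/4 = 5.5
  mean(V) = (8 + 2 + 1 + 8) / 4 = 19/4 = 4.75
  x̄ = (5.5, 4.75),  deviation x̄ - mu_0 = (5.5, 4.75) - (4, 3) = (1.5, 1.75).

Step 2 — sample covariance matrix, S[i,j] = (1/(n-1)) · Σ_k (x_{k,i} - mean_i) · (x_{k,j} - mean_j), divisor n-1 = 3:
  S[U,U] = ((-1.5)·(-1.5) + (0.5)·(0.5) + (3.5)·(3.5) + (-2.5)·(-2.5)) / 3 = 21/3 = 7
  S[U,V] = ((-1.5)·(3.25) + (0.5)·(-2.75) + (3.5)·(-3.75) + (-2.5)·(3.25)) / 3 = -27.5/3 = -9.1667
  S[V,V] = ((3.25)·(3.25) + (-2.75)·(-2.75) + (-3.75)·(-3.75) + (3.25)·(3.25)) / 3 = 42.75/3 = 14.25
  S = [[7, -9.1667],
 [-9.1667, 14.25]].

Step 3 — invert S. det(S) = 7·14.25 - (-9.1667)² = 15.7222.
  S^{-1} = (1/det) · [[d, -b], [-b, a]] = [[0.9064, 0.583],
 [0.583, 0.4452]].

Step 4 — quadratic form (x̄ - mu_0)^T · S^{-1} · (x̄ - mu_0):
  S^{-1} · (x̄ - mu_0) = (2.3799, 1.6537),
  (x̄ - mu_0)^T · [...] = (1.5)·(2.3799) + (1.75)·(1.6537) = 6.4638.

Step 5 — scale by n: T² = 4 · 6.4638 = 25.8551.

T² ≈ 25.8551


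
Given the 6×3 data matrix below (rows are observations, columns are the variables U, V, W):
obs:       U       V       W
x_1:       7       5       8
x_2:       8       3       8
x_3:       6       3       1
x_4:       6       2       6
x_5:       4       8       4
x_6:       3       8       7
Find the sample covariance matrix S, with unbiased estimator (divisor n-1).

Step 1 — column means:
  mean(U) = (7 + 8 + 6 + 6 + 4 + 3) / 6 = 34/6 = 5.6667
  mean(V) = (5 + 3 + 3 + 2 + 8 + 8) / 6 = 29/6 = 4.8333
  mean(W) = (8 + 8 + 1 + 6 + 4 + 7) / 6 = 34/6 = 5.6667

Step 2 — sample covariance S[i,j] = (1/(n-1)) · Σ_k (x_{k,i} - mean_i) · (x_{k,j} - mean_j), with n-1 = 5.
  S[U,U] = ((1.3333)·(1.3333) + (2.3333)·(2.3333) + (0.3333)·(0.3333) + (0.3333)·(0.3333) + (-1.6667)·(-1.6667) + (-2.6667)·(-2.6667)) / 5 = 17.3333/5 = 3.4667
  S[U,V] = ((1.3333)·(0.1667) + (2.3333)·(-1.8333) + (0.3333)·(-1.8333) + (0.3333)·(-2.8333) + (-1.6667)·(3.1667) + (-2.6667)·(3.1667)) / 5 = -19.3333/5 = -3.8667
  S[U,W] = ((1.3333)·(2.3333) + (2.3333)·(2.3333) + (0.3333)·(-4.6667) + (0.3333)·(0.3333) + (-1.6667)·(-1.6667) + (-2.6667)·(1.3333)) / 5 = 6.3333/5 = 1.2667
  S[V,V] = ((0.1667)·(0.1667) + (-1.8333)·(-1.8333) + (-1.8333)·(-1.8333) + (-2.8333)·(-2.8333) + (3.1667)·(3.1667) + (3.1667)·(3.1667)) / 5 = 34.8333/5 = 6.9667
  S[V,W] = ((0.1667)·(2.3333) + (-1.8333)·(2.3333) + (-1.8333)·(-4.6667) + (-2.8333)·(0.3333) + (3.1667)·(-1.6667) + (3.1667)·(1.3333)) / 5 = 2.6667/5 = 0.5333
  S[W,W] = ((2.3333)·(2.3333) + (2.3333)·(2.3333) + (-4.6667)·(-4.6667) + (0.3333)·(0.3333) + (-1.6667)·(-1.6667) + (1.3333)·(1.3333)) / 5 = 37.3333/5 = 7.4667

S is symmetric (S[j,i] = S[i,j]). Assembling:

S = [[3.4667, -3.8667, 1.2667],
 [-3.8667, 6.9667, 0.5333],
 [1.2667, 0.5333, 7.4667]]


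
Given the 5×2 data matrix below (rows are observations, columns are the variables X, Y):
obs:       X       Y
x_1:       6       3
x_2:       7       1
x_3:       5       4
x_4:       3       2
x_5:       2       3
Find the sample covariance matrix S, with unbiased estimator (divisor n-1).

Step 1 — column means:
  mean(X) = (6 + 7 + 5 + 3 + 2) / 5 = 23/5 = 4.6
  mean(Y) = (3 + 1 + 4 + 2 + 3) / 5 = 13/5 = 2.6

Step 2 — sample covariance S[i,j] = (1/(n-1)) · Σ_k (x_{k,i} - mean_i) · (x_{k,j} - mean_j), with n-1 = 4.
  S[X,X] = ((1.4)·(1.4) + (2.4)·(2.4) + (0.4)·(0.4) + (-1.6)·(-1.6) + (-2.6)·(-2.6)) / 4 = 17.2/4 = 4.3
  S[X,Y] = ((1.4)·(0.4) + (2.4)·(-1.6) + (0.4)·(1.4) + (-1.6)·(-0.6) + (-2.6)·(0.4)) / 4 = -2.8/4 = -0.7
  S[Y,Y] = ((0.4)·(0.4) + (-1.6)·(-1.6) + (1.4)·(1.4) + (-0.6)·(-0.6) + (0.4)·(0.4)) / 4 = 5.2/4 = 1.3

S is symmetric (S[j,i] = S[i,j]). Assembling:

S = [[4.3, -0.7],
 [-0.7, 1.3]]


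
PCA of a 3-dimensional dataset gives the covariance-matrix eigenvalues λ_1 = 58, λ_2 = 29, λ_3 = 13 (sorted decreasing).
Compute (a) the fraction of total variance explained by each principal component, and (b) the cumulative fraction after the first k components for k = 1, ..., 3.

Step 1 — total variance = trace(Sigma) = Σ λ_i = 58 + 29 + 13 = 100.

Step 2 — fraction explained by component i = λ_i / Σ λ:
  PC1: 58/100 = 0.58
  PC2: 29/100 = 0.29
  PC3: 13/100 = 0.13

Step 3 — cumulative fraction after k components = (λ_1 + ... + λ_k) / Σ λ:
  k = 1: 58/100 = 0.58
  k = 2: (58 + 29)/100 = 87/100 = 0.87
  k = 3: (58 + 29 + 13)/100 = 100/100 = 1

Summary (fraction, with percent):

explained: PC1 0.58 (58%), PC2 0.29 (29%), PC3 0.13 (13%);  cumulative: 0.58, 0.87, 1


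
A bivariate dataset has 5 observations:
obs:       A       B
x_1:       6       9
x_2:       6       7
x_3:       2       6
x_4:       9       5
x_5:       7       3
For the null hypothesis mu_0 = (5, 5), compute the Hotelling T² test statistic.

Step 1 — sample mean vector:
  mean(A) = (6 + 6 + 2 + 9 + 7) / 5 = 30/5 = 6
  mean(B) = (9 + 7 + 6 + 5 + 3) / 5 = 30/5 = 6
  x̄ = (6, 6),  deviation x̄ - mu_0 = (6, 6) - (5, 5) = (1, 1).

Step 2 — sample covariance matrix, S[i,j] = (1/(n-1)) · Σ_k (x_{k,i} - mean_i) · (x_{k,j} - mean_j), divisor n-1 = 4:
  S[A,A] = ((0)·(0) + (0)·(0) + (-4)·(-4) + (3)·(3) + (1)·(1)) / 4 = 26/4 = 6.5
  S[A,B] = ((0)·(3) + (0)·(1) + (-4)·(0) + (3)·(-1) + (1)·(-3)) / 4 = -6/4 = -1.5
  S[B,B] = ((3)·(3) + (1)·(1) + (0)·(0) + (-1)·(-1) + (-3)·(-3)) / 4 = 20/4 = 5
  S = [[6.5, -1.5],
 [-1.5, 5]].

Step 3 — invert S. det(S) = 6.5·5 - (-1.5)² = 30.25.
  S^{-1} = (1/det) · [[d, -b], [-b, a]] = [[0.1653, 0.0496],
 [0.0496, 0.2149]].

Step 4 — quadratic form (x̄ - mu_0)^T · S^{-1} · (x̄ - mu_0):
  S^{-1} · (x̄ - mu_0) = (0.2149, 0.2645),
  (x̄ - mu_0)^T · [...] = (1)·(0.2149) + (1)·(0.2645) = 0.4793.

Step 5 — scale by n: T² = 5 · 0.4793 = 2.3967.

T² ≈ 2.3967


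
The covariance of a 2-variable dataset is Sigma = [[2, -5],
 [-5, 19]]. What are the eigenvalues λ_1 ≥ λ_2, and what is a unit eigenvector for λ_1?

Step 1 — characteristic polynomial of 2×2 Sigma:
  det(Sigma - λI) = λ² - trace · λ + det = 0.
  trace = 2 + 19 = 21, det = 2·19 - (-5)² = 13.
Step 2 — discriminant:
  Δ = trace² - 4·det = 441 - 52 = 389.
Step 3 — eigenvalues:
  λ = (trace ± √Δ)/2 = (21 ± 19.7231)/2,
  λ_1 = 20.3615,  λ_2 = 0.6385.

Step 4 — unit eigenvector for λ_1: solve (Sigma - λ_1 I)v = 0. First row:
  (2 - 20.3615)·v_x + (-5)·v_y = 0, i.e. (-18.3615)·v_x + (-5)·v_y = 0,
  so v ∝ (b, λ_1 - a) = (-5, 18.3615); multiply by -1 so the first entry is positive: u = (5, -18.3615).
  ||u|| = √((5)² + (-18.3615)²) = √(362.1462) ≈ 19.0301,
  v_1 = u/||u|| ≈ (0.2627, -0.9649) (||v_1|| = 1).

λ_1 = 20.3615,  λ_2 = 0.6385;  v_1 ≈ (0.2627, -0.9649)
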